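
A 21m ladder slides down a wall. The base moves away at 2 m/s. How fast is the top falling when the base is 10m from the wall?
20√341/341 ≈ 1.083 m/s

x² + y² = 21²
2x·dx/dt + 2y·dy/dt = 0
dy/dt = -x/y · dx/dt = -10/√341 · 2 = -20√341/341 m/s
The top is descending at 20√341/341 ≈ 1.083 m/s.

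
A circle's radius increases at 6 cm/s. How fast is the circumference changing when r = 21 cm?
12π cm/s

C = 2πr
dC/dt = 2π · dr/dt = 2π · 6 = 12π cm/s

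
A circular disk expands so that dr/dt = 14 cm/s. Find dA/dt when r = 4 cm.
112π cm²/s

A = πr²
dA/dt = 2πr · dr/dt = 2π(4)(14) = 112π cm²/s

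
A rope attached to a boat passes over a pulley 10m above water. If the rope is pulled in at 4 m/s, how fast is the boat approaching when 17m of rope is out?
68√21/63 ≈ 4.946 m/s

rope² = x² + 10²
x = √(17² - 10²) = 3√21
dx/dt = (rope/x) · d(rope)/dt = (17/(3√21)) · (-4) = -68√21/63 m/s
The boat approaches at 68√21/63 ≈ 4.946 m/s.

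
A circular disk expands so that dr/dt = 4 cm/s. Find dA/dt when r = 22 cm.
176π cm²/s

A = πr²
dA/dt = 2πr · dr/dt = 2π(22)(4) = 176π cm²/s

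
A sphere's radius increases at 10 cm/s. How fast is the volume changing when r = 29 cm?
33640π cm³/s

V = (4/3)πr³
dV/dt = dV/dr · dr/dt = 4πr² · 10
At r = 29: dV/dt = 33640π cm³/s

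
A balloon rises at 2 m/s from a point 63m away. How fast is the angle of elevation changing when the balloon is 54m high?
0.018301 rad/s

tan(θ) = y/63
sec²(θ) · dθ/dt = (1/63) · dy/dt
dθ/dt = cos²(θ)/63 · 2 = 63/(63² + 54²) · 2
dθ/dt = 0.018301 rad/s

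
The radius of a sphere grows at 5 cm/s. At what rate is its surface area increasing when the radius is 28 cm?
1120π cm²/s

S = 4πr²
dS/dt = dS/dr · dr/dt = 8πr · 5
At r = 28: dS/dt = 1120π cm²/s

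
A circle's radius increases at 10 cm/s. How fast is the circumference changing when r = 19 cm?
20π cm/s

C = 2πr
dC/dt = 2π · dr/dt = 2π · 10 = 20π cm/s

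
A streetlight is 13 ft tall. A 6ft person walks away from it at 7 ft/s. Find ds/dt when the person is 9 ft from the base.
6 ft/s

By similar triangles: 13/(x+s) = 6/s
Solving: s = 6x/7
ds/dt = 6/7 · dx/dt = 6/7 · 7 = 6 ft/s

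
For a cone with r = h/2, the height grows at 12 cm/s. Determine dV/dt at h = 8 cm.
192π cm³/s

V = (1/3)π(h/2)²h = πh³/12
dV/dt = πh²/4 · 12
At h = 8: dV/dt = 192π cm³/s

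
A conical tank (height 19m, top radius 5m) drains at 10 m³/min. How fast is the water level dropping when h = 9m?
722/(405π) ≈ 0.5675 m/min

r/h = 5/19, so r = (5/19)h
V = (1/3)πr²h = (1/3)π((5/19)h)²h = (25/1083)πh³
dV/dh = (25/361)πh²
dh/dt = (dV/dt)/(dV/dh) = -10/((25/361)π·9²) = -722/(405π) m/min
The level is dropping at 722/(405π) ≈ 0.5675 m/min.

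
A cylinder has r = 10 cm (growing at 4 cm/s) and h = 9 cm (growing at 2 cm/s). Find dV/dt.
920π cm³/s

V = πr²h
dV/dt = 2πrh·dr/dt + πr²·dh/dt
= 2π(10)(9)(4) + π(10)²(2)
= 920π cm³/s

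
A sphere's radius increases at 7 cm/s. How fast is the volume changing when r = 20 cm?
11200π cm³/s

V = (4/3)πr³
dV/dt = dV/dr · dr/dt = 4πr² · 7
At r = 20: dV/dt = 11200π cm³/s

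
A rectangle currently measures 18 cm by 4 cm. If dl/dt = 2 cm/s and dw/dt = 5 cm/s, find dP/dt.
14 cm/s

P = 2(l + w)
dP/dt = 2(dl/dt + dw/dt) = 2(2 + 5) = 14 cm/s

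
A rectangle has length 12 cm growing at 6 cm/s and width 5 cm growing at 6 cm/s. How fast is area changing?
102 cm²/s

A = lw
dA/dt = w·dl/dt + l·dw/dt = 5·6 + 12·6 = 102 cm²/s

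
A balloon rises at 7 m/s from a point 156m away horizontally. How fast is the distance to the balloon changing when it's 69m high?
161√3233/3233 ≈ 2.832 m/s

z² = 156² + y²
z = √(156² + 69²) = 3√3233
dz/dt = y/z · dy/dt = 69/(3√3233) · 7 = 161√3233/3233 ≈ 2.832 m/s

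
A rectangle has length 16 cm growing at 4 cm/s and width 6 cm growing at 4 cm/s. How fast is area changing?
88 cm²/s

A = lw
dA/dt = w·dl/dt + l·dw/dt = 6·4 + 16·4 = 88 cm²/s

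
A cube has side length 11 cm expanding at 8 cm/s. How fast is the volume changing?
2904 cm³/s

V = s³
dV/dt = 3s² · ds/dt = 3·11²·8 = 2904 cm³/s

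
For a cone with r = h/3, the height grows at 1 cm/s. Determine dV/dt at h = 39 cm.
169π cm³/s

V = (1/3)π(h/3)²h = πh³/27
dV/dt = πh²/9 · 1
At h = 39: dV/dt = 169π cm³/s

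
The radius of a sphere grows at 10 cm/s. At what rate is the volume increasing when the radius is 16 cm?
10240π cm³/s

V = (4/3)πr³
dV/dt = dV/dr · dr/dt = 4πr² · 10
At r = 16: dV/dt = 10240π cm³/s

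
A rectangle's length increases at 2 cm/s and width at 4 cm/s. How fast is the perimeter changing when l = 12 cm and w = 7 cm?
12 cm/s

P = 2(l + w)
dP/dt = 2(dl/dt + dw/dt) = 2(2 + 4) = 12 cm/s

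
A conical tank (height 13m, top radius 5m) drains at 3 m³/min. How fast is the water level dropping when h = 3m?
169/(75π) ≈ 0.7173 m/min

r/h = 5/13, so r = (5/13)h
V = (1/3)πr²h = (1/3)π((5/13)h)²h = (25/507)πh³
dV/dh = (25/169)πh²
dh/dt = (dV/dt)/(dV/dh) = -3/((25/169)π·3²) = -169/(75π) m/min
The level is dropping at 169/(75π) ≈ 0.7173 m/min.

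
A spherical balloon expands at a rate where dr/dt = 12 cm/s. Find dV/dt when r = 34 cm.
55488π cm³/s

V = (4/3)πr³
dV/dt = dV/dr · dr/dt = 4πr² · 12
At r = 34: dV/dt = 55488π cm³/s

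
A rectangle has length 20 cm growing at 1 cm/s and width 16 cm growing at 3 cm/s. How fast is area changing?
76 cm²/s

A = lw
dA/dt = w·dl/dt + l·dw/dt = 16·1 + 20·3 = 76 cm²/s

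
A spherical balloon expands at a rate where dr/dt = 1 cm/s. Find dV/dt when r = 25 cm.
2500π cm³/s

V = (4/3)πr³
dV/dt = dV/dr · dr/dt = 4πr² · 1
At r = 25: dV/dt = 2500π cm³/s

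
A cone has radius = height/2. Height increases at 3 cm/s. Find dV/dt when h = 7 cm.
147π/4 cm³/s

V = (1/3)π(h/2)²h = πh³/12
dV/dt = πh²/4 · 3
At h = 7: dV/dt = 147π/4 cm³/s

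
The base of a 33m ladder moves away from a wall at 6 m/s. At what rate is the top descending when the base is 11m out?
3√2/2 ≈ 2.121 m/s

x² + y² = 33²
2x·dx/dt + 2y·dy/dt = 0
dy/dt = -x/y · dx/dt = -11/(22√2) · 6 = -3√2/2 m/s
The top is descending at 3√2/2 ≈ 2.121 m/s.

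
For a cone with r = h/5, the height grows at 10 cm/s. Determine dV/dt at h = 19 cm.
722π/5 cm³/s

V = (1/3)π(h/5)²h = πh³/75
dV/dt = πh²/25 · 10
At h = 19: dV/dt = 722π/5 cm³/s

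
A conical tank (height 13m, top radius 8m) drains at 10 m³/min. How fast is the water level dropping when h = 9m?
845/(2592π) ≈ 0.1038 m/min

r/h = 8/13, so r = (8/13)h
V = (1/3)πr²h = (1/3)π((8/13)h)²h = (64/507)πh³
dV/dh = (64/169)πh²
dh/dt = (dV/dt)/(dV/dh) = -10/((64/169)π·9²) = -845/(2592π) m/min
The level is dropping at 845/(2592π) ≈ 0.1038 m/min.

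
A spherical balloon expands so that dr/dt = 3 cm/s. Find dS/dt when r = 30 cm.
720π cm²/s

S = 4πr²
dS/dt = dS/dr · dr/dt = 8πr · 3
At r = 30: dS/dt = 720π cm²/s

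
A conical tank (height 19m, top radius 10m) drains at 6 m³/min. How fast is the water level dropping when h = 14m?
1083/(9800π) ≈ 0.03518 m/min

r/h = 10/19, so r = (10/19)h
V = (1/3)πr²h = (1/3)π((10/19)h)²h = (100/1083)πh³
dV/dh = (100/361)πh²
dh/dt = (dV/dt)/(dV/dh) = -6/((100/361)π·14²) = -1083/(9800π) m/min
The level is dropping at 1083/(9800π) ≈ 0.03518 m/min.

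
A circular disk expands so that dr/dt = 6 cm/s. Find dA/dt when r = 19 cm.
228π cm²/s

A = πr²
dA/dt = 2πr · dr/dt = 2π(19)(6) = 228π cm²/s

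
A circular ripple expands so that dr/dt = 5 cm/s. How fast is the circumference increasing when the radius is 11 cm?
10π cm/s

C = 2πr
dC/dt = 2π · dr/dt = 2π · 5 = 10π cm/s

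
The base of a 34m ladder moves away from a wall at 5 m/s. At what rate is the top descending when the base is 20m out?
50√21/63 ≈ 3.637 m/s

x² + y² = 34²
2x·dx/dt + 2y·dy/dt = 0
dy/dt = -x/y · dx/dt = -20/(6√21) · 5 = -50√21/63 m/s
The top is descending at 50√21/63 ≈ 3.637 m/s.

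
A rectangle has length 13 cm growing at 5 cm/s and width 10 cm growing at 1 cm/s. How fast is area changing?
63 cm²/s

A = lw
dA/dt = w·dl/dt + l·dw/dt = 10·5 + 13·1 = 63 cm²/s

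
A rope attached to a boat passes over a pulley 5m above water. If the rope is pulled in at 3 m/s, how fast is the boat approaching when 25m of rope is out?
5√6/4 ≈ 3.062 m/s

rope² = x² + 5²
x = √(25² - 5²) = 10√6
dx/dt = (rope/x) · d(rope)/dt = (25/(10√6)) · (-3) = -5√6/4 m/s
The boat approaches at 5√6/4 ≈ 3.062 m/s.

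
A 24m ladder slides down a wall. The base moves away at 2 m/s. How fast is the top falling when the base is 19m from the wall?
38√215/215 ≈ 2.592 m/s

x² + y² = 24²
2x·dx/dt + 2y·dy/dt = 0
dy/dt = -x/y · dx/dt = -19/√215 · 2 = -38√215/215 m/s
The top is descending at 38√215/215 ≈ 2.592 m/s.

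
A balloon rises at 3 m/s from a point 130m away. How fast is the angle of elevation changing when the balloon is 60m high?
0.019024 rad/s

tan(θ) = y/130
sec²(θ) · dθ/dt = (1/130) · dy/dt
dθ/dt = cos²(θ)/130 · 3 = 130/(130² + 60²) · 3
dθ/dt = 0.019024 rad/s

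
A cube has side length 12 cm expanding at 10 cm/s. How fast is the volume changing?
4320 cm³/s

V = s³
dV/dt = 3s² · ds/dt = 3·12²·10 = 4320 cm³/s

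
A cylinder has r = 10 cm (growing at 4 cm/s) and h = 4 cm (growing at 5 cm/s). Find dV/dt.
820π cm³/s

V = πr²h
dV/dt = 2πrh·dr/dt + πr²·dh/dt
= 2π(10)(4)(4) + π(10)²(5)
= 820π cm³/s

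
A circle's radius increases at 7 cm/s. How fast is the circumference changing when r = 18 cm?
14π cm/s

C = 2πr
dC/dt = 2π · dr/dt = 2π · 7 = 14π cm/s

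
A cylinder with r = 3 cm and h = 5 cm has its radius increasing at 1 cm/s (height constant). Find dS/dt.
22π cm²/s

S = 2πrh + 2πr² (lateral + bases)
dS/dt = (2πh + 4πr)·dr/dt = (2π·5 + 4π·3)·1
= 22π cm²/s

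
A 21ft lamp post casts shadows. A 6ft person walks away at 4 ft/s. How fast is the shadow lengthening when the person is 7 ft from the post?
8/5 ft/s

By similar triangles: 21/(x+s) = 6/s
Solving: s = 6x/15
ds/dt = 6/15 · dx/dt = 2/5 · 4 = 8/5 ft/s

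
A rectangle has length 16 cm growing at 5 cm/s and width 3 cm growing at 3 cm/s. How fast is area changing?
63 cm²/s

A = lw
dA/dt = w·dl/dt + l·dw/dt = 3·5 + 16·3 = 63 cm²/s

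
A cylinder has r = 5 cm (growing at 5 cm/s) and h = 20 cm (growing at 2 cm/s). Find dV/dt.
1050π cm³/s

V = πr²h
dV/dt = 2πrh·dr/dt + πr²·dh/dt
= 2π(5)(20)(5) + π(5)²(2)
= 1050π cm³/s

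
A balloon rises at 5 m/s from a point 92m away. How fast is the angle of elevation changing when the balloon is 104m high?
0.023859 rad/s

tan(θ) = y/92
sec²(θ) · dθ/dt = (1/92) · dy/dt
dθ/dt = cos²(θ)/92 · 5 = 92/(92² + 104²) · 5
dθ/dt = 0.023859 rad/s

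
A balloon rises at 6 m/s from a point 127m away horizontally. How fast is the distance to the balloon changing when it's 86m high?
516√941/4705 ≈ 3.364 m/s

z² = 127² + y²
z = √(127² + 86²) = 5√941
dz/dt = y/z · dy/dt = 86/(5√941) · 6 = 516√941/4705 ≈ 3.364 m/s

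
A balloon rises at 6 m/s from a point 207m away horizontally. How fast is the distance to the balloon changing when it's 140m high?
840√62449/62449 ≈ 3.361 m/s

z² = 207² + y²
z = √(207² + 140²) = √62449
dz/dt = y/z · dy/dt = 140/√62449 · 6 = 840√62449/62449 ≈ 3.361 m/s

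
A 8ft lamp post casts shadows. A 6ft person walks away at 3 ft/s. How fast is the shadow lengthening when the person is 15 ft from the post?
9 ft/s

By similar triangles: 8/(x+s) = 6/s
Solving: s = 6x/2
ds/dt = 6/2 · dx/dt = 3 · 3 = 9 ft/s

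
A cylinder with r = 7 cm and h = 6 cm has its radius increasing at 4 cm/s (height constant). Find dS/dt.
160π cm²/s

S = 2πrh + 2πr² (lateral + bases)
dS/dt = (2πh + 4πr)·dr/dt = (2π·6 + 4π·7)·4
= 160π cm²/s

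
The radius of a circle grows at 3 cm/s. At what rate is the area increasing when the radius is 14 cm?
84π cm²/s

A = πr²
dA/dt = 2πr · dr/dt = 2π(14)(3) = 84π cm²/s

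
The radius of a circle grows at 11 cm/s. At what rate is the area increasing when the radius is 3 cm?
66π cm²/s

A = πr²
dA/dt = 2πr · dr/dt = 2π(3)(11) = 66π cm²/s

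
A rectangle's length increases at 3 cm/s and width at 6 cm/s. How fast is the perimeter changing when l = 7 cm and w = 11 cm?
18 cm/s

P = 2(l + w)
dP/dt = 2(dl/dt + dw/dt) = 2(3 + 6) = 18 cm/s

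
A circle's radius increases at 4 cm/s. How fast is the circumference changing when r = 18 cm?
8π cm/s

C = 2πr
dC/dt = 2π · dr/dt = 2π · 4 = 8π cm/s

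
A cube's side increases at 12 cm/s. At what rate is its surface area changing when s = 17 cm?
2448 cm²/s

A = 6s²
dA/dt = 12s · ds/dt = 12·17·12 = 2448 cm²/s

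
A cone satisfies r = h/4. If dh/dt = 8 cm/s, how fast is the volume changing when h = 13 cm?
169π/2 cm³/s

V = (1/3)π(h/4)²h = πh³/48
dV/dt = πh²/16 · 8
At h = 13: dV/dt = 169π/2 cm³/s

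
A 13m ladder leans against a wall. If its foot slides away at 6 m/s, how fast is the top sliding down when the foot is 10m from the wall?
20√69/23 ≈ 7.223 m/s

x² + y² = 13²
2x·dx/dt + 2y·dy/dt = 0
dy/dt = -x/y · dx/dt = -10/√69 · 6 = -20√69/23 m/s
The top is descending at 20√69/23 ≈ 7.223 m/s.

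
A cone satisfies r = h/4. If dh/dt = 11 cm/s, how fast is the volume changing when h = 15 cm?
2475π/16 cm³/s

V = (1/3)π(h/4)²h = πh³/48
dV/dt = πh²/16 · 11
At h = 15: dV/dt = 2475π/16 cm³/s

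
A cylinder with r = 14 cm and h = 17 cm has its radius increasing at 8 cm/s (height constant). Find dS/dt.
720π cm²/s

S = 2πrh + 2πr² (lateral + bases)
dS/dt = (2πh + 4πr)·dr/dt = (2π·17 + 4π·14)·8
= 720π cm²/s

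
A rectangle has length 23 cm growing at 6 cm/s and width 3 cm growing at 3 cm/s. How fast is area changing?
87 cm²/s

A = lw
dA/dt = w·dl/dt + l·dw/dt = 3·6 + 23·3 = 87 cm²/s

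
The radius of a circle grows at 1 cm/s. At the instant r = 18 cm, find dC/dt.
2π cm/s

C = 2πr
dC/dt = 2π · dr/dt = 2π · 1 = 2π cm/s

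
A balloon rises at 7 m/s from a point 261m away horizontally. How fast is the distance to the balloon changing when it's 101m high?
707√78322/78322 ≈ 2.526 m/s

z² = 261² + y²
z = √(261² + 101²) = √78322
dz/dt = y/z · dy/dt = 101/√78322 · 7 = 707√78322/78322 ≈ 2.526 m/s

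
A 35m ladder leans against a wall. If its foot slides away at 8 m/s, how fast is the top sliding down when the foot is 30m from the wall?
48√13/13 ≈ 13.31 m/s

x² + y² = 35²
2x·dx/dt + 2y·dy/dt = 0
dy/dt = -x/y · dx/dt = -30/(5√13) · 8 = -48√13/13 m/s
The top is descending at 48√13/13 ≈ 13.31 m/s.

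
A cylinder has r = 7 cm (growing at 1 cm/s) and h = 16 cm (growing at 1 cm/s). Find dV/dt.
273π cm³/s

V = πr²h
dV/dt = 2πrh·dr/dt + πr²·dh/dt
= 2π(7)(16)(1) + π(7)²(1)
= 273π cm³/s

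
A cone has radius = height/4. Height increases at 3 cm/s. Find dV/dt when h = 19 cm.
1083π/16 cm³/s

V = (1/3)π(h/4)²h = πh³/48
dV/dt = πh²/16 · 3
At h = 19: dV/dt = 1083π/16 cm³/s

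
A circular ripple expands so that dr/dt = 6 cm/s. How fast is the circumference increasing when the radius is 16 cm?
12π cm/s

C = 2πr
dC/dt = 2π · dr/dt = 2π · 6 = 12π cm/s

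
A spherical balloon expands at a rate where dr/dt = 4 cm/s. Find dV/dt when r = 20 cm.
6400π cm³/s

V = (4/3)πr³
dV/dt = dV/dr · dr/dt = 4πr² · 4
At r = 20: dV/dt = 6400π cm³/s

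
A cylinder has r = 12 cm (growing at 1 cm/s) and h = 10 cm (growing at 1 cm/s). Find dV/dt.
384π cm³/s

V = πr²h
dV/dt = 2πrh·dr/dt + πr²·dh/dt
= 2π(12)(10)(1) + π(12)²(1)
= 384π cm³/s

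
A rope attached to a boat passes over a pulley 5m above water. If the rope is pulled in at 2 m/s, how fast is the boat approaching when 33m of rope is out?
33√266/266 ≈ 2.023 m/s

rope² = x² + 5²
x = √(33² - 5²) = 2√266
dx/dt = (rope/x) · d(rope)/dt = (33/(2√266)) · (-2) = -33√266/266 m/s
The boat approaches at 33√266/266 ≈ 2.023 m/s.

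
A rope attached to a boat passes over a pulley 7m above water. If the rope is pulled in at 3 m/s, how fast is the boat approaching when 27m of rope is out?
81√170/340 ≈ 3.106 m/s

rope² = x² + 7²
x = √(27² - 7²) = 2√170
dx/dt = (rope/x) · d(rope)/dt = (27/(2√170)) · (-3) = -81√170/340 m/s
The boat approaches at 81√170/340 ≈ 3.106 m/s.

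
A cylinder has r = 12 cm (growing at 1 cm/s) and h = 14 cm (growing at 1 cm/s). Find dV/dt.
480π cm³/s

V = πr²h
dV/dt = 2πrh·dr/dt + πr²·dh/dt
= 2π(12)(14)(1) + π(12)²(1)
= 480π cm³/s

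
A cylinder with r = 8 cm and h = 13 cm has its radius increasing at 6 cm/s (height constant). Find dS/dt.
348π cm²/s

S = 2πrh + 2πr² (lateral + bases)
dS/dt = (2πh + 4πr)·dr/dt = (2π·13 + 4π·8)·6
= 348π cm²/s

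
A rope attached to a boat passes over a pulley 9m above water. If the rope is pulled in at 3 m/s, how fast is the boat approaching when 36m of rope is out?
4√15/5 ≈ 3.098 m/s

rope² = x² + 9²
x = √(36² - 9²) = 9√15
dx/dt = (rope/x) · d(rope)/dt = (36/(9√15)) · (-3) = -4√15/5 m/s
The boat approaches at 4√15/5 ≈ 3.098 m/s.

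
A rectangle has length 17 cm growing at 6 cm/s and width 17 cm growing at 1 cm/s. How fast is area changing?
119 cm²/s

A = lw
dA/dt = w·dl/dt + l·dw/dt = 17·6 + 17·1 = 119 cm²/s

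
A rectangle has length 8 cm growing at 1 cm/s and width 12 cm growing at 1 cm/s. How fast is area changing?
20 cm²/s

A = lw
dA/dt = w·dl/dt + l·dw/dt = 12·1 + 8·1 = 20 cm²/s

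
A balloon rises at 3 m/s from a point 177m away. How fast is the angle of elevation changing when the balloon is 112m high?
0.012103 rad/s

tan(θ) = y/177
sec²(θ) · dθ/dt = (1/177) · dy/dt
dθ/dt = cos²(θ)/177 · 3 = 177/(177² + 112²) · 3
dθ/dt = 0.012103 rad/s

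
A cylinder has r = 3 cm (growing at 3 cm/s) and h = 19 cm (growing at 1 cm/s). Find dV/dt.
351π cm³/s

V = πr²h
dV/dt = 2πrh·dr/dt + πr²·dh/dt
= 2π(3)(19)(3) + π(3)²(1)
= 351π cm³/s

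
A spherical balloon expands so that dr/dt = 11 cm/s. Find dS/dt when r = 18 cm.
1584π cm²/s

S = 4πr²
dS/dt = dS/dr · dr/dt = 8πr · 11
At r = 18: dS/dt = 1584π cm²/s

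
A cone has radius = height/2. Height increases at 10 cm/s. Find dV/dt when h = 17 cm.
1445π/2 cm³/s

V = (1/3)π(h/2)²h = πh³/12
dV/dt = πh²/4 · 10
At h = 17: dV/dt = 1445π/2 cm³/s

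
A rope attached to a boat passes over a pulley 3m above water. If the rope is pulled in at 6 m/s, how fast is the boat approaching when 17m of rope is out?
51√70/70 ≈ 6.096 m/s

rope² = x² + 3²
x = √(17² - 3²) = 2√70
dx/dt = (rope/x) · d(rope)/dt = (17/(2√70)) · (-6) = -51√70/70 m/s
The boat approaches at 51√70/70 ≈ 6.096 m/s.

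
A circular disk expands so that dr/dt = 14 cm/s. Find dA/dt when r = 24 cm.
672π cm²/s

A = πr²
dA/dt = 2πr · dr/dt = 2π(24)(14) = 672π cm²/s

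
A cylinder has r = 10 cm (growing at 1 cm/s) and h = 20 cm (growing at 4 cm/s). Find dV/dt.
800π cm³/s

V = πr²h
dV/dt = 2πrh·dr/dt + πr²·dh/dt
= 2π(10)(20)(1) + π(10)²(4)
= 800π cm³/s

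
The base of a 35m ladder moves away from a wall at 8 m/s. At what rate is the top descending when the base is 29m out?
29√6/6 ≈ 11.84 m/s

x² + y² = 35²
2x·dx/dt + 2y·dy/dt = 0
dy/dt = -x/y · dx/dt = -29/(8√6) · 8 = -29√6/6 m/s
The top is descending at 29√6/6 ≈ 11.84 m/s.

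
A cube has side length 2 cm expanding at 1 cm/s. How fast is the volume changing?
12 cm³/s

V = s³
dV/dt = 3s² · ds/dt = 3·2²·1 = 12 cm³/s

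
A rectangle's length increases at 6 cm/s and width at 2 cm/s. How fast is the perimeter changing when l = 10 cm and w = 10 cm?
16 cm/s

P = 2(l + w)
dP/dt = 2(dl/dt + dw/dt) = 2(6 + 2) = 16 cm/s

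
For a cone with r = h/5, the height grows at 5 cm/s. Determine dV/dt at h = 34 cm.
1156π/5 cm³/s

V = (1/3)π(h/5)²h = πh³/75
dV/dt = πh²/25 · 5
At h = 34: dV/dt = 1156π/5 cm³/s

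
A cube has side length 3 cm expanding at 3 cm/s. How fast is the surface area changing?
108 cm²/s

A = 6s²
dA/dt = 12s · ds/dt = 12·3·3 = 108 cm²/s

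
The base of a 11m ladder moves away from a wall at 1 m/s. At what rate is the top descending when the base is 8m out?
8√57/57 ≈ 1.06 m/s

x² + y² = 11²
2x·dx/dt + 2y·dy/dt = 0
dy/dt = -x/y · dx/dt = -8/√57 · 1 = -8√57/57 m/s
The top is descending at 8√57/57 ≈ 1.06 m/s.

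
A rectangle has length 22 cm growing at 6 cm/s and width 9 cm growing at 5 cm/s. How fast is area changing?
164 cm²/s

A = lw
dA/dt = w·dl/dt + l·dw/dt = 9·6 + 22·5 = 164 cm²/s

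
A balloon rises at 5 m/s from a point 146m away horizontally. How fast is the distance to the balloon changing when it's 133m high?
133√39005/7801 ≈ 3.367 m/s

z² = 146² + y²
z = √(146² + 133²) = √39005
dz/dt = y/z · dy/dt = 133/√39005 · 5 = 133√39005/7801 ≈ 3.367 m/s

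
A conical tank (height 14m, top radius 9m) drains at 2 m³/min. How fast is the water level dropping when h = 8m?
49/(648π) ≈ 0.02407 m/min

r/h = 9/14, so r = (9/14)h
V = (1/3)πr²h = (1/3)π((9/14)h)²h = (27/196)πh³
dV/dh = (81/196)πh²
dh/dt = (dV/dt)/(dV/dh) = -2/((81/196)π·8²) = -49/(648π) m/min
The level is dropping at 49/(648π) ≈ 0.02407 m/min.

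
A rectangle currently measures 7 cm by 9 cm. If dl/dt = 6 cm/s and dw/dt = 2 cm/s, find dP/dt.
16 cm/s

P = 2(l + w)
dP/dt = 2(dl/dt + dw/dt) = 2(6 + 2) = 16 cm/s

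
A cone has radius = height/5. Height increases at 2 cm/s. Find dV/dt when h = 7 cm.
98π/25 cm³/s

V = (1/3)π(h/5)²h = πh³/75
dV/dt = πh²/25 · 2
At h = 7: dV/dt = 98π/25 cm³/s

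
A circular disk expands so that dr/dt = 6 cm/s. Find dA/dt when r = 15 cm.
180π cm²/s

A = πr²
dA/dt = 2πr · dr/dt = 2π(15)(6) = 180π cm²/s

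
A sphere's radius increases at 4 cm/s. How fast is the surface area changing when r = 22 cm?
704π cm²/s

S = 4πr²
dS/dt = dS/dr · dr/dt = 8πr · 4
At r = 22: dS/dt = 704π cm²/s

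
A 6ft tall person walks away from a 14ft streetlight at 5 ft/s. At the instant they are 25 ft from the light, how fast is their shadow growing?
15/4 ft/s

By similar triangles: 14/(x+s) = 6/s
Solving: s = 6x/8
ds/dt = 6/8 · dx/dt = 3/4 · 5 = 15/4 ft/s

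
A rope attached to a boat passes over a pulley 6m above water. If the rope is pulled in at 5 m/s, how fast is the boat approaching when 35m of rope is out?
175√1189/1189 ≈ 5.075 m/s

rope² = x² + 6²
x = √(35² - 6²) = √1189
dx/dt = (rope/x) · d(rope)/dt = (35/√1189) · (-5) = -175√1189/1189 m/s
The boat approaches at 175√1189/1189 ≈ 5.075 m/s.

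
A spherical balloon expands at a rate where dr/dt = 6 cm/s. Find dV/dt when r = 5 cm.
600π cm³/s

V = (4/3)πr³
dV/dt = dV/dr · dr/dt = 4πr² · 6
At r = 5: dV/dt = 600π cm³/s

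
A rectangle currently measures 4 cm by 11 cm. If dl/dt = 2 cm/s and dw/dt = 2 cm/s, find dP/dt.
8 cm/s

P = 2(l + w)
dP/dt = 2(dl/dt + dw/dt) = 2(2 + 2) = 8 cm/s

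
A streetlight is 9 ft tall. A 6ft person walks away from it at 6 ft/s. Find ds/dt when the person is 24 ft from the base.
12 ft/s

By similar triangles: 9/(x+s) = 6/s
Solving: s = 6x/3
ds/dt = 6/3 · dx/dt = 2 · 6 = 12 ft/s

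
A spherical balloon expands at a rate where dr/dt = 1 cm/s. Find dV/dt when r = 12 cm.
576π cm³/s

V = (4/3)πr³
dV/dt = dV/dr · dr/dt = 4πr² · 1
At r = 12: dV/dt = 576π cm³/s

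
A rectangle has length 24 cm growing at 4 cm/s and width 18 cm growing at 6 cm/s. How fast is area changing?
216 cm²/s

A = lw
dA/dt = w·dl/dt + l·dw/dt = 18·4 + 24·6 = 216 cm²/s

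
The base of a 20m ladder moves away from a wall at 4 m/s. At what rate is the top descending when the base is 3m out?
12√391/391 ≈ 0.6069 m/s

x² + y² = 20²
2x·dx/dt + 2y·dy/dt = 0
dy/dt = -x/y · dx/dt = -3/√391 · 4 = -12√391/391 m/s
The top is descending at 12√391/391 ≈ 0.6069 m/s.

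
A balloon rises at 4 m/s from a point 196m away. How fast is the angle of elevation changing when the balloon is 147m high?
0.013061 rad/s

tan(θ) = y/196
sec²(θ) · dθ/dt = (1/196) · dy/dt
dθ/dt = cos²(θ)/196 · 4 = 196/(196² + 147²) · 4
dθ/dt = 0.013061 rad/s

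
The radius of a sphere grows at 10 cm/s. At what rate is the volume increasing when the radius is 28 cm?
31360π cm³/s

V = (4/3)πr³
dV/dt = dV/dr · dr/dt = 4πr² · 10
At r = 28: dV/dt = 31360π cm³/s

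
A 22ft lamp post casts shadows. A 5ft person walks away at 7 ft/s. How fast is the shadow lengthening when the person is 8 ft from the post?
35/17 ft/s

By similar triangles: 22/(x+s) = 5/s
Solving: s = 5x/17
ds/dt = 5/17 · dx/dt = 5/17 · 7 = 35/17 ft/s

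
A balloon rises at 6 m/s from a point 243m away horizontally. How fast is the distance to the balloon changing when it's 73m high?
219√64378/32189 ≈ 1.726 m/s

z² = 243² + y²
z = √(243² + 73²) = √64378
dz/dt = y/z · dy/dt = 73/√64378 · 6 = 219√64378/32189 ≈ 1.726 m/s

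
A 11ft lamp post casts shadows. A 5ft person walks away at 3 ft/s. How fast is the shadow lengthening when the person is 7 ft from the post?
5/2 ft/s

By similar triangles: 11/(x+s) = 5/s
Solving: s = 5x/6
ds/dt = 5/6 · dx/dt = 5/6 · 3 = 5/2 ft/s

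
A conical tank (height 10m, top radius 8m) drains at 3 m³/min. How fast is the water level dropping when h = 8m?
75/(1024π) ≈ 0.02331 m/min

r/h = 8/10, so r = (4/5)h
V = (1/3)πr²h = (1/3)π((4/5)h)²h = (16/75)πh³
dV/dh = (16/25)πh²
dh/dt = (dV/dt)/(dV/dh) = -3/((16/25)π·8²) = -75/(1024π) m/min
The level is dropping at 75/(1024π) ≈ 0.02331 m/min.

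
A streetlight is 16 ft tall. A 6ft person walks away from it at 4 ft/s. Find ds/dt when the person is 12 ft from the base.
12/5 ft/s

By similar triangles: 16/(x+s) = 6/s
Solving: s = 6x/10
ds/dt = 6/10 · dx/dt = 3/5 · 4 = 12/5 ft/s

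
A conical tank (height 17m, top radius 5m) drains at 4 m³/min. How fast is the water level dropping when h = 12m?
289/(900π) ≈ 0.1022 m/min

r/h = 5/17, so r = (5/17)h
V = (1/3)πr²h = (1/3)π((5/17)h)²h = (25/867)πh³
dV/dh = (25/289)πh²
dh/dt = (dV/dt)/(dV/dh) = -4/((25/289)π·12²) = -289/(900π) m/min
The level is dropping at 289/(900π) ≈ 0.1022 m/min.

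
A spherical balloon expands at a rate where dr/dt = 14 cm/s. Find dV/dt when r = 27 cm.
40824π cm³/s

V = (4/3)πr³
dV/dt = dV/dr · dr/dt = 4πr² · 14
At r = 27: dV/dt = 40824π cm³/s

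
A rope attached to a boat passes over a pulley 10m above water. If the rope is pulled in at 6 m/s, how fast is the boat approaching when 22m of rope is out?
11√6/4 ≈ 6.736 m/s

rope² = x² + 10²
x = √(22² - 10²) = 8√6
dx/dt = (rope/x) · d(rope)/dt = (22/(8√6)) · (-6) = -11√6/4 m/s
The boat approaches at 11√6/4 ≈ 6.736 m/s.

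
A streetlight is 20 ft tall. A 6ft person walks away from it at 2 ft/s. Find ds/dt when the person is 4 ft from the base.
6/7 ft/s

By similar triangles: 20/(x+s) = 6/s
Solving: s = 6x/14
ds/dt = 6/14 · dx/dt = 3/7 · 2 = 6/7 ft/s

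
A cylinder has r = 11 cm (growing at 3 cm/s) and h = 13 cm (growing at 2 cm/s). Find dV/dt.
1100π cm³/s

V = πr²h
dV/dt = 2πrh·dr/dt + πr²·dh/dt
= 2π(11)(13)(3) + π(11)²(2)
= 1100π cm³/s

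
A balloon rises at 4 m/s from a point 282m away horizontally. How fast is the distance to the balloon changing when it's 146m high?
146√25210/12605 ≈ 1.839 m/s

z² = 282² + y²
z = √(282² + 146²) = 2√25210
dz/dt = y/z · dy/dt = 146/(2√25210) · 4 = 146√25210/12605 ≈ 1.839 m/s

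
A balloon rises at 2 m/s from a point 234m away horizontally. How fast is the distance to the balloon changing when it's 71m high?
142√59797/59797 ≈ 0.5807 m/s

z² = 234² + y²
z = √(234² + 71²) = √59797
dz/dt = y/z · dy/dt = 71/√59797 · 2 = 142√59797/59797 ≈ 0.5807 m/s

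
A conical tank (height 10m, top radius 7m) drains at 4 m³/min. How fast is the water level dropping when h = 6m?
100/(441π) ≈ 0.07218 m/min

r/h = 7/10, so r = (7/10)h
V = (1/3)πr²h = (1/3)π((7/10)h)²h = (49/300)πh³
dV/dh = (49/100)πh²
dh/dt = (dV/dt)/(dV/dh) = -4/((49/100)π·6²) = -100/(441π) m/min
The level is dropping at 100/(441π) ≈ 0.07218 m/min.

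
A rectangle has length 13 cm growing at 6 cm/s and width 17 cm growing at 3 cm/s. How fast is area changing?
141 cm²/s

A = lw
dA/dt = w·dl/dt + l·dw/dt = 17·6 + 13·3 = 141 cm²/s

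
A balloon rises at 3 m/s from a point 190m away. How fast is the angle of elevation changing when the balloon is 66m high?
0.014089 rad/s

tan(θ) = y/190
sec²(θ) · dθ/dt = (1/190) · dy/dt
dθ/dt = cos²(θ)/190 · 3 = 190/(190² + 66²) · 3
dθ/dt = 0.014089 rad/s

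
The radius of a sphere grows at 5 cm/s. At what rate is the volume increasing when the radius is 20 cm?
8000π cm³/s

V = (4/3)πr³
dV/dt = dV/dr · dr/dt = 4πr² · 5
At r = 20: dV/dt = 8000π cm³/s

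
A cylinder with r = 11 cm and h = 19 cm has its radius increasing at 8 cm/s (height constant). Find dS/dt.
656π cm²/s

S = 2πrh + 2πr² (lateral + bases)
dS/dt = (2πh + 4πr)·dr/dt = (2π·19 + 4π·11)·8
= 656π cm²/s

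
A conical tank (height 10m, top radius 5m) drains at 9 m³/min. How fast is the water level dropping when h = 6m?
1/π ≈ 0.3183 m/min

r/h = 5/10, so r = (1/2)h
V = (1/3)πr²h = (1/3)π((1/2)h)²h = (1/12)πh³
dV/dh = (1/4)πh²
dh/dt = (dV/dt)/(dV/dh) = -9/((1/4)π·6²) = -1/π m/min
The level is dropping at 1/π ≈ 0.3183 m/min.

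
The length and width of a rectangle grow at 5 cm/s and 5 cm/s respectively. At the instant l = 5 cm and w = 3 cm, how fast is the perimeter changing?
20 cm/s

P = 2(l + w)
dP/dt = 2(dl/dt + dw/dt) = 2(5 + 5) = 20 cm/s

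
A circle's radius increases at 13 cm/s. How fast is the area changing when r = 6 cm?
156π cm²/s

A = πr²
dA/dt = 2πr · dr/dt = 2π(6)(13) = 156π cm²/s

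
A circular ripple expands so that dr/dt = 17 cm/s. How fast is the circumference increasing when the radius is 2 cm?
34π cm/s

C = 2πr
dC/dt = 2π · dr/dt = 2π · 17 = 34π cm/s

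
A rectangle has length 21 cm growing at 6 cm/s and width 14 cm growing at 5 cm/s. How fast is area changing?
189 cm²/s

A = lw
dA/dt = w·dl/dt + l·dw/dt = 14·6 + 21·5 = 189 cm²/s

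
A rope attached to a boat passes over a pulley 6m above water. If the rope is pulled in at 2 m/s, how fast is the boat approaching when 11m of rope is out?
22√85/85 ≈ 2.386 m/s

rope² = x² + 6²
x = √(11² - 6²) = √85
dx/dt = (rope/x) · d(rope)/dt = (11/√85) · (-2) = -22√85/85 m/s
The boat approaches at 22√85/85 ≈ 2.386 m/s.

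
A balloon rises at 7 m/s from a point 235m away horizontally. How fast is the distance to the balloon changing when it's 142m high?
994√75389/75389 ≈ 3.62 m/s

z² = 235² + y²
z = √(235² + 142²) = √75389
dz/dt = y/z · dy/dt = 142/√75389 · 7 = 994√75389/75389 ≈ 3.62 m/s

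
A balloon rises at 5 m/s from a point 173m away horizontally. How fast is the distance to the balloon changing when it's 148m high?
740√51833/51833 ≈ 3.25 m/s

z² = 173² + y²
z = √(173² + 148²) = √51833
dz/dt = y/z · dy/dt = 148/√51833 · 5 = 740√51833/51833 ≈ 3.25 m/s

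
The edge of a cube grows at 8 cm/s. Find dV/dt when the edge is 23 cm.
12696 cm³/s

V = s³
dV/dt = 3s² · ds/dt = 3·23²·8 = 12696 cm³/s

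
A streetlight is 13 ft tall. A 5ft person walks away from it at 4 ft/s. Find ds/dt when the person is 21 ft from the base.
5/2 ft/s

By similar triangles: 13/(x+s) = 5/s
Solving: s = 5x/8
ds/dt = 5/8 · dx/dt = 5/8 · 4 = 5/2 ft/s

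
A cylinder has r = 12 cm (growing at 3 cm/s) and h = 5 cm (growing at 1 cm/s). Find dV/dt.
504π cm³/s

V = πr²h
dV/dt = 2πrh·dr/dt + πr²·dh/dt
= 2π(12)(5)(3) + π(12)²(1)
= 504π cm³/s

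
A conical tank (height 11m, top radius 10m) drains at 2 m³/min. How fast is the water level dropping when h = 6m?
121/(1800π) ≈ 0.0214 m/min

r/h = 10/11, so r = (10/11)h
V = (1/3)πr²h = (1/3)π((10/11)h)²h = (100/363)πh³
dV/dh = (100/121)πh²
dh/dt = (dV/dt)/(dV/dh) = -2/((100/121)π·6²) = -121/(1800π) m/min
The level is dropping at 121/(1800π) ≈ 0.0214 m/min.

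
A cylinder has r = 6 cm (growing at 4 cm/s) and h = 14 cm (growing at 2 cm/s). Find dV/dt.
744π cm³/s

V = πr²h
dV/dt = 2πrh·dr/dt + πr²·dh/dt
= 2π(6)(14)(4) + π(6)²(2)
= 744π cm³/s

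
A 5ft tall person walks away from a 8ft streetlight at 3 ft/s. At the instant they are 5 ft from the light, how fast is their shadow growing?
5 ft/s

By similar triangles: 8/(x+s) = 5/s
Solving: s = 5x/3
ds/dt = 5/3 · dx/dt = 5/3 · 3 = 5 ft/s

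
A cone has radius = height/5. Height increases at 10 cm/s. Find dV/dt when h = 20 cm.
160π cm³/s

V = (1/3)π(h/5)²h = πh³/75
dV/dt = πh²/25 · 10
At h = 20: dV/dt = 160π cm³/s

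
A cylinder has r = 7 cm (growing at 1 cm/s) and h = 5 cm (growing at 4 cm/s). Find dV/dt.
266π cm³/s

V = πr²h
dV/dt = 2πrh·dr/dt + πr²·dh/dt
= 2π(7)(5)(1) + π(7)²(4)
= 266π cm³/s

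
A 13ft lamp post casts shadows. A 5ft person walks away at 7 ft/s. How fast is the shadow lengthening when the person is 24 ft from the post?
35/8 ft/s

By similar triangles: 13/(x+s) = 5/s
Solving: s = 5x/8
ds/dt = 5/8 · dx/dt = 5/8 · 7 = 35/8 ft/s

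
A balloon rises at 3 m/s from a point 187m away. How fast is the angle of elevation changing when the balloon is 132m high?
0.010708 rad/s

tan(θ) = y/187
sec²(θ) · dθ/dt = (1/187) · dy/dt
dθ/dt = cos²(θ)/187 · 3 = 187/(187² + 132²) · 3
dθ/dt = 0.010708 rad/s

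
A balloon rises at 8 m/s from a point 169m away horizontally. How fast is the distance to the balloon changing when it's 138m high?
1104√47605/47605 ≈ 5.06 m/s

z² = 169² + y²
z = √(169² + 138²) = √47605
dz/dt = y/z · dy/dt = 138/√47605 · 8 = 1104√47605/47605 ≈ 5.06 m/s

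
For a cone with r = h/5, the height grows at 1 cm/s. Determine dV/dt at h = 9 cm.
81π/25 cm³/s

V = (1/3)π(h/5)²h = πh³/75
dV/dt = πh²/25 · 1
At h = 9: dV/dt = 81π/25 cm³/s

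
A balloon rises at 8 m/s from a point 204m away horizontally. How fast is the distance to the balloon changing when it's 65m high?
520√45841/45841 ≈ 2.429 m/s

z² = 204² + y²
z = √(204² + 65²) = √45841
dz/dt = y/z · dy/dt = 65/√45841 · 8 = 520√45841/45841 ≈ 2.429 m/s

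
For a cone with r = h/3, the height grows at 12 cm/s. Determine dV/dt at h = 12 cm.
192π cm³/s

V = (1/3)π(h/3)²h = πh³/27
dV/dt = πh²/9 · 12
At h = 12: dV/dt = 192π cm³/s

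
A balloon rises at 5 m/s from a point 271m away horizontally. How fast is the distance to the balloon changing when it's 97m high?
97√3314/3314 ≈ 1.685 m/s

z² = 271² + y²
z = √(271² + 97²) = 5√3314
dz/dt = y/z · dy/dt = 97/(5√3314) · 5 = 97√3314/3314 ≈ 1.685 m/s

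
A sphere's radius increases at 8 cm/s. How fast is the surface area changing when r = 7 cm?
448π cm²/s

S = 4πr²
dS/dt = dS/dr · dr/dt = 8πr · 8
At r = 7: dS/dt = 448π cm²/s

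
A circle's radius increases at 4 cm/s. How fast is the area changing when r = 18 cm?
144π cm²/s

A = πr²
dA/dt = 2πr · dr/dt = 2π(18)(4) = 144π cm²/s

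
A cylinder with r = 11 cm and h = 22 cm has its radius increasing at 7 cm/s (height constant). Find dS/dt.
616π cm²/s

S = 2πrh + 2πr² (lateral + bases)
dS/dt = (2πh + 4πr)·dr/dt = (2π·22 + 4π·11)·7
= 616π cm²/s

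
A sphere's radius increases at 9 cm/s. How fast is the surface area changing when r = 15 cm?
1080π cm²/s

S = 4πr²
dS/dt = dS/dr · dr/dt = 8πr · 9
At r = 15: dS/dt = 1080π cm²/s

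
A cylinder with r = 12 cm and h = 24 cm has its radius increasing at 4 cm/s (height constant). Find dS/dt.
384π cm²/s

S = 2πrh + 2πr² (lateral + bases)
dS/dt = (2πh + 4πr)·dr/dt = (2π·24 + 4π·12)·4
= 384π cm²/s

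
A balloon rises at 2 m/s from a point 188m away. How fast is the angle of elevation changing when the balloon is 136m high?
0.006984 rad/s

tan(θ) = y/188
sec²(θ) · dθ/dt = (1/188) · dy/dt
dθ/dt = cos²(θ)/188 · 2 = 188/(188² + 136²) · 2
dθ/dt = 0.006984 rad/s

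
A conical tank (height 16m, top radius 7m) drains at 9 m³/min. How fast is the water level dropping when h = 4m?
144/(49π) ≈ 0.9354 m/min

r/h = 7/16, so r = (7/16)h
V = (1/3)πr²h = (1/3)π((7/16)h)²h = (49/768)πh³
dV/dh = (49/256)πh²
dh/dt = (dV/dt)/(dV/dh) = -9/((49/256)π·4²) = -144/(49π) m/min
The level is dropping at 144/(49π) ≈ 0.9354 m/min.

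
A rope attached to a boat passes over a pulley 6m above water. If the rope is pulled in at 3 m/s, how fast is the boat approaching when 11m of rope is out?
33√85/85 ≈ 3.579 m/s

rope² = x² + 6²
x = √(11² - 6²) = √85
dx/dt = (rope/x) · d(rope)/dt = (11/√85) · (-3) = -33√85/85 m/s
The boat approaches at 33√85/85 ≈ 3.579 m/s.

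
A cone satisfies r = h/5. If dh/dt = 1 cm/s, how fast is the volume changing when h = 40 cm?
64π cm³/s

V = (1/3)π(h/5)²h = πh³/75
dV/dt = πh²/25 · 1
At h = 40: dV/dt = 64π cm³/s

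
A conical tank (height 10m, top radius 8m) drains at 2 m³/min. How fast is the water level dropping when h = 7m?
25/(392π) ≈ 0.0203 m/min

r/h = 8/10, so r = (4/5)h
V = (1/3)πr²h = (1/3)π((4/5)h)²h = (16/75)πh³
dV/dh = (16/25)πh²
dh/dt = (dV/dt)/(dV/dh) = -2/((16/25)π·7²) = -25/(392π) m/min
The level is dropping at 25/(392π) ≈ 0.0203 m/min.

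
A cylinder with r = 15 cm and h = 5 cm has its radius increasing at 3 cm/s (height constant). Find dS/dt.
210π cm²/s

S = 2πrh + 2πr² (lateral + bases)
dS/dt = (2πh + 4πr)·dr/dt = (2π·5 + 4π·15)·3
= 210π cm²/s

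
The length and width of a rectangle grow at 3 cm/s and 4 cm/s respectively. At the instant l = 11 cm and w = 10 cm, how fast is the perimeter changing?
14 cm/s

P = 2(l + w)
dP/dt = 2(dl/dt + dw/dt) = 2(3 + 4) = 14 cm/s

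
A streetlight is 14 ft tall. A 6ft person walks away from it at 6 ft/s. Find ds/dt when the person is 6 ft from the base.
9/2 ft/s

By similar triangles: 14/(x+s) = 6/s
Solving: s = 6x/8
ds/dt = 6/8 · dx/dt = 3/4 · 6 = 9/2 ft/s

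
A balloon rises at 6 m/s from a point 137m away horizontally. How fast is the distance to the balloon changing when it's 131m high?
393√35930/17965 ≈ 4.147 m/s

z² = 137² + y²
z = √(137² + 131²) = √35930
dz/dt = y/z · dy/dt = 131/√35930 · 6 = 393√35930/17965 ≈ 4.147 m/s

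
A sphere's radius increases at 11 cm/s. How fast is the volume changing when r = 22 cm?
21296π cm³/s

V = (4/3)πr³
dV/dt = dV/dr · dr/dt = 4πr² · 11
At r = 22: dV/dt = 21296π cm³/s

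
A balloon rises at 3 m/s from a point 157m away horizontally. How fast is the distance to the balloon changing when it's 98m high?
294√34253/34253 ≈ 1.589 m/s

z² = 157² + y²
z = √(157² + 98²) = √34253
dz/dt = y/z · dy/dt = 98/√34253 · 3 = 294√34253/34253 ≈ 1.589 m/s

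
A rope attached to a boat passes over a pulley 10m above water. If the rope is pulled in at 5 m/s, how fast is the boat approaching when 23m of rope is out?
115√429/429 ≈ 5.552 m/s

rope² = x² + 10²
x = √(23² - 10²) = √429
dx/dt = (rope/x) · d(rope)/dt = (23/√429) · (-5) = -115√429/429 m/s
The boat approaches at 115√429/429 ≈ 5.552 m/s.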